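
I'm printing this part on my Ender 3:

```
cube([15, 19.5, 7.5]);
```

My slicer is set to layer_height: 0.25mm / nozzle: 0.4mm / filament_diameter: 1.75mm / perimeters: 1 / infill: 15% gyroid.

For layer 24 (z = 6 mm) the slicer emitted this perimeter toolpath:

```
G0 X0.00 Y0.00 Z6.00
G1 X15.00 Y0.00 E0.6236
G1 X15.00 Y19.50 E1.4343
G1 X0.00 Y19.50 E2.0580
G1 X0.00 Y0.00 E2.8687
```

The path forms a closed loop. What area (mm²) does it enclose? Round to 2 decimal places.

292.50 mm²

Apply the shoelace formula to the sequence of (X, Y) vertices; enclosed area = 292.50 mm².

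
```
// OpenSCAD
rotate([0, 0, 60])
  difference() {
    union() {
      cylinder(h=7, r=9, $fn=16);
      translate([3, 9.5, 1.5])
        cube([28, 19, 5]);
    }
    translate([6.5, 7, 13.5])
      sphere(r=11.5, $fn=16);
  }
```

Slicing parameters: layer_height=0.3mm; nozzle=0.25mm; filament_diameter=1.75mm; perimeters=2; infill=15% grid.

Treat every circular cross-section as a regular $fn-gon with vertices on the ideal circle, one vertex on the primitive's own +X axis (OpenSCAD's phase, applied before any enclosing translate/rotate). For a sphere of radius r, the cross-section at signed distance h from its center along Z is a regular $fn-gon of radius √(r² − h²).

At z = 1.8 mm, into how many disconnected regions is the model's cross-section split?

At z = 1.8 mm: the r=9 cylinder gives a regular 16-gon of circumradius 9 (constant along its height); the cube at (3, 9.5) (footprint 28×19) is included at this height; Combining (union): the 2 present regions are separate (no shared area or edge), so areas and boundary lengths simply add and each stays a separate island — 2 connected regions; the sphere at (6.5, 7) is absent (|z−center|=11.700 > r=11.5); Taking the first minus the rest: none of the subtracted shapes is present at this height, so the result so far is unchanged — 2 connected regions; (whole slice rotated 60° about Z — lengths, areas and connectivity unchanged). The result has 2 disconnected regions.

2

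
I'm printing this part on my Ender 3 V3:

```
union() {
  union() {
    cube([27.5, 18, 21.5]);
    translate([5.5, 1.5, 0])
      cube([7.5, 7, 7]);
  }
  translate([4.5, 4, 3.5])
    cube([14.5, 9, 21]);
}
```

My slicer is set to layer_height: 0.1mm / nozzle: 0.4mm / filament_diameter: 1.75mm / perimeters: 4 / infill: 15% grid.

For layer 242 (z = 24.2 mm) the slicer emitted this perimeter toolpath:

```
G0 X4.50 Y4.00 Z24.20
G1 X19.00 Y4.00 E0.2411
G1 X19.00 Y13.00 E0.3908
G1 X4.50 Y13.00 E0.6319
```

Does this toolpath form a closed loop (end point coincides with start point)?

Start point (G0): (4.50, 4.00). End point (last G1): the path does not return to the start — open.

no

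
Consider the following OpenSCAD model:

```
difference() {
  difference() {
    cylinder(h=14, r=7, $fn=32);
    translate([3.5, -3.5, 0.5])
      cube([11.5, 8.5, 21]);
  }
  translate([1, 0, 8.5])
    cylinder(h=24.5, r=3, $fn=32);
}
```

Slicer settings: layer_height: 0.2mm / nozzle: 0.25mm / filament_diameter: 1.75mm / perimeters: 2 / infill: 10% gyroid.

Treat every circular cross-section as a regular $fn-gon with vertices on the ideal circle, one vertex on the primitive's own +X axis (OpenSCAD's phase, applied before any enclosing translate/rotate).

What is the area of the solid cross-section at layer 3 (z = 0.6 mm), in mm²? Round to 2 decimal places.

At z = 0.6 mm: the cylinder: section is a regular 32-gon, circumradius r=7 (area = (32/2)·7.000²·sin(360°/32) = 152.95 mm²); the cube at (3.5, -3.5) (footprint 11.5×8.5) is included at this height (area 97.75 mm²); After the difference (first − rest): starting from the r=7 cylinder (152.95 mm²), the 11.5×8.5 cube at (3.5, -3.5) partially overlaps it — only the 25.22 mm² overlap (of its 97.75 mm²) is removed, clipping the outline — area = 127.73 mm²; the cylinder at (1, 0) is absent (z outside [8.5, 33]); Subtracting the remaining from the first: none of the subtracted shapes is present at this height, so that combined region is unchanged — area = 127.73 mm². Overall, the cross-section is a single solid region. Net area = 127.73 mm².

127.73 mm²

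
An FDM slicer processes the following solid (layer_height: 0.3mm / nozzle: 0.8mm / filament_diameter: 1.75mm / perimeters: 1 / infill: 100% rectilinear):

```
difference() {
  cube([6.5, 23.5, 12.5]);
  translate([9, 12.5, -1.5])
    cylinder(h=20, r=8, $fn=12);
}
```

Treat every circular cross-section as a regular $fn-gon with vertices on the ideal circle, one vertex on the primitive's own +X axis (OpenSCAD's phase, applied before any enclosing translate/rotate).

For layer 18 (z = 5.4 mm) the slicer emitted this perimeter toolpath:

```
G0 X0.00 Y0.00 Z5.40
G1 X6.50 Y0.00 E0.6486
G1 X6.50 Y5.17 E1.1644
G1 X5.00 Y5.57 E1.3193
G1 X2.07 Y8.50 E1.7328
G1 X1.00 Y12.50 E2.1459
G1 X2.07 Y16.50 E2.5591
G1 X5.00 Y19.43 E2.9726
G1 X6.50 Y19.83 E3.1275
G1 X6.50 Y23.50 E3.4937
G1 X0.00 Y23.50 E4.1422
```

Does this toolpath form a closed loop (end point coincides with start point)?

no

Start point (G0): (0.00, 0.00). End point (last G1): the path does not return to the start — open.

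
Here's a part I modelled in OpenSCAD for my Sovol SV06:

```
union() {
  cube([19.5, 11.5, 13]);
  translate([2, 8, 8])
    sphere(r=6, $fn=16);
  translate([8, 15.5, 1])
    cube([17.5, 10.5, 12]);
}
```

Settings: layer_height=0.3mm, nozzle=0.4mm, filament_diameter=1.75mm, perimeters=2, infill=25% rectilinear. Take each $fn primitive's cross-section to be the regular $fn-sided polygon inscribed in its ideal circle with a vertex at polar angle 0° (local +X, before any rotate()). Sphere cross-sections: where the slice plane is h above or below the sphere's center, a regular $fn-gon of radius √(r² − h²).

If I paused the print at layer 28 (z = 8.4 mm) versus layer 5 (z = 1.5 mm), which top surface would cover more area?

layer 28 (z = 8.4 mm)

Layer 28 (z = 8.4): the 19.5×11.5 cube contributes its full rectangle (area 224.25 mm²); the sphere at (2, 8): section is a regular 16-gon, circumradius = √(r²−h²) = √(6²−0.4²) = 5.987 (area = (16/2)·5.987²·sin(360°/16) = 109.72 mm²); the cube at (8, 15.5) is present — its section is the full 17.5×10.5 rectangle (area 183.75 mm²); Combining (union): the regions partially overlap — summed areas 517.72 mm² minus the doubly-counted overlap 65.40 mm² gives 452.32 mm² — area = 452.32 mm². So its area = 452.32 mm². Layer 5 (z = 1.5): the 19.5×11.5 cube contributes its full rectangle (area 224.25 mm²); the sphere at (2, 8) is not intersected at this z (|z−center|=6.500 > r=6); the 17.5×10.5 cube at (8, 15.5) contributes its full rectangle (area 183.75 mm²); Merging all regions: the 2 present regions are separate (no shared area or edge), so areas and boundary lengths simply add and each stays a separate island — area = 408.00 mm². So its area = 408.00 mm². Layer 28 is larger (452.32 vs 408.00 mm²).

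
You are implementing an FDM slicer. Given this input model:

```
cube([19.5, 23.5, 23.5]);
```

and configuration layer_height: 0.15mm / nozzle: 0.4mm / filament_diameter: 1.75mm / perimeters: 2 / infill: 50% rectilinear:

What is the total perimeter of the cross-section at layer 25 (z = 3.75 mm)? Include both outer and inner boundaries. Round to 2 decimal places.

86.00 mm

At z = 3.75 mm: the 19.5×23.5 cube contributes its full rectangle (perimeter 86.00 mm). Overall, the cross-section is a single solid region. Total boundary length (outer) = 86.00 mm.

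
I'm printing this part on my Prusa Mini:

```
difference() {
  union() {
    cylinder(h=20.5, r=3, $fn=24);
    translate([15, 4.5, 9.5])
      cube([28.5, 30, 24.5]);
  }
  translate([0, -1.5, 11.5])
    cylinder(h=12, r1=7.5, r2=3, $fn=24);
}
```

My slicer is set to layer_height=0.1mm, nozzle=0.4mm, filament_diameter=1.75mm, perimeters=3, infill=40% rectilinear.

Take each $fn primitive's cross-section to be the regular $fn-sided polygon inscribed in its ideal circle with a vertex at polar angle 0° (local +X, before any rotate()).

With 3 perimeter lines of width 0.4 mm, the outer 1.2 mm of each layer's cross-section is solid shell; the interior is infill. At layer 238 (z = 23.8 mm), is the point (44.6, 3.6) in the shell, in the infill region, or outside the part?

outside

At z = 23.8 mm: the cylinder is absent (z outside [0, 20.5]); the cube at (15, 4.5) is present — its section is the full 28.5×30 rectangle; Merging all regions: only the 28.5×30 cube at (15, 4.5) is present, so the union is just that shape — 1 connected region; the cone at (0, -1.5) is absent (z outside [11.5, 23.5]); Taking the first minus the rest: none of the subtracted shapes is present at this height, so the result so far is unchanged — 1 connected region. Overall, the cross-section is a single solid region. The nearest boundary edge runs (15.00, 4.50)→(43.50, 4.50); distance from the point to it = 1.42 mm. The point is not inside any of the regions above, so it lies outside the cross-section (1.42 mm from the nearest boundary).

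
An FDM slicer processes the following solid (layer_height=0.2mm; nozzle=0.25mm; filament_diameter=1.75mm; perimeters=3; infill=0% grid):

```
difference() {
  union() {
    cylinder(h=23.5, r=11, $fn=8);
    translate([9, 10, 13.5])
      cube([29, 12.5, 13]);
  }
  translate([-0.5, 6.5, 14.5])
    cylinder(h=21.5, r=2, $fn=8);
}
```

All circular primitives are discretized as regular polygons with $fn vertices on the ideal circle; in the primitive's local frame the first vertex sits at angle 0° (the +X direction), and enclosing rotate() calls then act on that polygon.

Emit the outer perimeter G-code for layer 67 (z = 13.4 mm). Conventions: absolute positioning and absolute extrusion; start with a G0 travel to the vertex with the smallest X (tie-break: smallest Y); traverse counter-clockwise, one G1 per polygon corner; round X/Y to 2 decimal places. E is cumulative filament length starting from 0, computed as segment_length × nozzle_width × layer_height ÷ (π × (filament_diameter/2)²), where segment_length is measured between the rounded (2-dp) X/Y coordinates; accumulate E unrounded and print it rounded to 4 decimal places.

G0 X-11.00 Y0.00 Z13.40
G1 X-7.78 Y-7.78 E0.1750
G1 X0.00 Y-11.00 E0.3501
G1 X7.78 Y-7.78 E0.5251
G1 X11.00 Y0.00 E0.7001
G1 X7.78 Y7.78 E0.8752
G1 X0.00 Y11.00 E1.0502
G1 X-7.78 Y7.78 E1.2252
G1 X-11.00 Y0.00 E1.4003

At z = 13.4 mm: the cylinder: section is a regular 8-gon, circumradius r=11; the cube at (9, 10) is not intersected at this z (z outside [13.5, 26.5]); Combining (union): only the r=11 cylinder is present, so the union is just that shape — 1 connected region; the cylinder at (-0.5, 6.5) is absent (z outside [14.5, 36]); Subtracting the remaining from the first: none of the subtracted shapes is present at this height, so the result so far is unchanged — 1 connected region. The outline is a single polygon with 8 vertices. Extrusion per mm of travel: 0.25 × 0.2 / (π × 0.875²) = 0.020788. Accumulating E over each segment gives final E = 1.4003.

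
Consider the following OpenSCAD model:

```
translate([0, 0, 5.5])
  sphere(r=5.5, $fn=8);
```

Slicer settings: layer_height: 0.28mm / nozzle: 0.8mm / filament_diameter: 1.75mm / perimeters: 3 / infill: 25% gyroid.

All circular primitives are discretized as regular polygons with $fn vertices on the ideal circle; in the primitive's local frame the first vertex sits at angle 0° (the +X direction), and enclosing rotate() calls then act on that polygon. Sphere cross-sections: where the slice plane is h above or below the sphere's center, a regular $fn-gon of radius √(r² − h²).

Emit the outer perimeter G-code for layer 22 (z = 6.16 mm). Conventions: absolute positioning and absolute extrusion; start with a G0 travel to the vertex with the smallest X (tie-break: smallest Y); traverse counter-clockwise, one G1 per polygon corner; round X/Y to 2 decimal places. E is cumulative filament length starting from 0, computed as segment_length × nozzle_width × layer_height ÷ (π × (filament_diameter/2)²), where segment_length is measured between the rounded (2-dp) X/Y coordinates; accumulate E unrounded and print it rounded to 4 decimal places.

At z = 6.16 mm: the r=5.5 sphere slices to a regular 8-gon of circumradius 5.460 (√(r²−h²) with h=0.66 from center). The outline is a single polygon with 8 vertices. Extrusion per mm of travel: 0.8 × 0.28 / (π × 0.875²) = 0.093128. Accumulating E over each segment gives final E = 3.1131.

G0 X-5.46 Y0.00 Z6.16
G1 X-3.86 Y-3.86 E0.3891
G1 X0.00 Y-5.46 E0.7783
G1 X3.86 Y-3.86 E1.1674
G1 X5.46 Y0.00 E1.5565
G1 X3.86 Y3.86 E1.9457
G1 X0.00 Y5.46 E2.3348
G1 X-3.86 Y3.86 E2.7239
G1 X-5.46 Y0.00 E3.1131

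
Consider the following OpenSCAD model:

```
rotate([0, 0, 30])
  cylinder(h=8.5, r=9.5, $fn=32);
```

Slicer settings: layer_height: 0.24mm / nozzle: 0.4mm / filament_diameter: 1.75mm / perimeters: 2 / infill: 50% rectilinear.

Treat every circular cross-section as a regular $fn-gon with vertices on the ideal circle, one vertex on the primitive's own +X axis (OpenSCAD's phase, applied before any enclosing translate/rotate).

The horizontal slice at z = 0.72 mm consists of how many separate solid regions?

At z = 0.72 mm: the r=9.5 cylinder gives a regular 32-gon of circumradius 9.5 (constant along its height); (rotated 30° about Z; rotation is an isometry so areas/perimeters/island counts are preserved). The result has 1 disconnected region.

1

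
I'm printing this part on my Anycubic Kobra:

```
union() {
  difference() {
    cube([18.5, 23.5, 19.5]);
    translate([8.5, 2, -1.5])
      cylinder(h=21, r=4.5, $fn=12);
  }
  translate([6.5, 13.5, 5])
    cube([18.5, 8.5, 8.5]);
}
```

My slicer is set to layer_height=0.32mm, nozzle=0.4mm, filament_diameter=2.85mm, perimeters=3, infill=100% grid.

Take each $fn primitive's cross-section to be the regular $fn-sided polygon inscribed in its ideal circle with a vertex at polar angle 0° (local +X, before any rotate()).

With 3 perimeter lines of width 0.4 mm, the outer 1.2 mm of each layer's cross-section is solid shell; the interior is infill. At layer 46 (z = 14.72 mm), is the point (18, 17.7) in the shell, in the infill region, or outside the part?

At z = 14.72 mm: the 18.5×23.5 cube contributes its full rectangle; the r=4.5 cylinder at (8.5, 2) contributes a regular 12-gon of circumradius 4.5; After the difference (first − rest): starting from the 18.5×23.5 cube, the r=4.5 cylinder at (8.5, 2) partially overlaps it — only the 47.30 mm² overlap (of its 60.75 mm²) is removed, clipping the outline — 1 connected region; the cube at (6.5, 13.5) is not intersected at this z (z outside [5, 13.5]); Taking the union: only the result so far is present, so the union is just that shape — 1 connected region. Overall, the cross-section is a single solid region. The nearest boundary edge runs (18.50, 23.50)→(18.50, 0.00); distance from the point to it = 0.50 mm. The point is inside the cross-section, 0.50 mm from the nearest boundary — within the 1.2 mm shell band (3 × 0.4).

shell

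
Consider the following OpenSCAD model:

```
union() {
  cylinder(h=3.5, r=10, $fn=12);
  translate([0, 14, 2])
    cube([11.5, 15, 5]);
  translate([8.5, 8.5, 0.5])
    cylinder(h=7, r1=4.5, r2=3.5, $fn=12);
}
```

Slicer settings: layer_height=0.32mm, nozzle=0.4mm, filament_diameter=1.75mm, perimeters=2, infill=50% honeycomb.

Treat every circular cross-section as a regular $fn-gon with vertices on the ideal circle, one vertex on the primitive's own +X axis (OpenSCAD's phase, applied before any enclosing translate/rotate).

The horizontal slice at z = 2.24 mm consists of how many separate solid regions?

2

At z = 2.24 mm: the r=10 cylinder gives a regular 12-gon of circumradius 10 (constant along its height); the cube at (0, 14) (footprint 11.5×15) is included at this height; the cone at (8.5, 8.5) (r1=4.5→r2=3.5) has section circumradius 4.251 here — a regular 12-gon; Combining (union): the regions partially overlap (shared area 8.36 mm²), so overlapping operands fuse into one piece — 2 connected regions. The result has 2 disconnected regions.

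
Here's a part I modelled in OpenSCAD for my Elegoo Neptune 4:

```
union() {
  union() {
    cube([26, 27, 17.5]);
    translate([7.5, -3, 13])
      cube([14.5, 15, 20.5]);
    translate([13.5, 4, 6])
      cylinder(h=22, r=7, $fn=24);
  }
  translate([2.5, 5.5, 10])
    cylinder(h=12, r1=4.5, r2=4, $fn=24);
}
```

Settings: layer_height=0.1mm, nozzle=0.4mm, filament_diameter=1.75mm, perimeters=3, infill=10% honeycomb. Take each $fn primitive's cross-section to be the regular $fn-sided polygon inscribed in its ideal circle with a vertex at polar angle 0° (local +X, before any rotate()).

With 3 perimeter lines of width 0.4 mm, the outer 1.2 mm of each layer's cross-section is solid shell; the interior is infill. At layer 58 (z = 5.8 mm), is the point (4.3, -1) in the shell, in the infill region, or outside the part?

At z = 5.8 mm: the cube (footprint 26×27) is included at this height; the cube at (7.5, -3) is absent (z outside [13, 33.5]); the cylinder at (13.5, 4) is absent (z outside [6, 28]); Taking the union: only the 26×27 cube is present, so the union is just that shape — 1 connected region; the cone at (2.5, 5.5) is absent (z outside [10, 22]); Merging all regions: only that combined region is present, so the union is just that shape — 1 connected region. Overall, the cross-section is a single solid region. The nearest boundary edge runs (0.00, 0.00)→(26.00, 0.00); distance from the point to it = 1.00 mm. The point is not inside any of the regions above, so it lies outside the cross-section (1.00 mm from the nearest boundary).

outside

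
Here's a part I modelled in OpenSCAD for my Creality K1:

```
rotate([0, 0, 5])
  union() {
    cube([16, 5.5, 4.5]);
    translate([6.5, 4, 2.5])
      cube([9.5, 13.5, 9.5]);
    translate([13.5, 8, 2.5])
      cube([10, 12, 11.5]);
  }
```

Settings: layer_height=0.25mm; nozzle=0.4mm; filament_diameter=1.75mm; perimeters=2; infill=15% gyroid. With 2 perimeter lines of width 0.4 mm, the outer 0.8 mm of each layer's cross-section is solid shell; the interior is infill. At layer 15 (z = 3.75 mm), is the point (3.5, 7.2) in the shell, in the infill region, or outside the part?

outside

At z = 3.75 mm: the cube (footprint 16×5.5) is included at this height; the cube at (6.5, 4) (footprint 9.5×13.5) is included at this height; the cube at (13.5, 8) (footprint 10×12) is included at this height; Combining (union): the regions partially overlap (shared area 38.00 mm²), so overlapping operands fuse into one piece — 1 connected region; (rotated 5° about Z; rotation is an isometry so areas/perimeters/island counts are preserved). Overall, the cross-section is a single solid region. Undo the 5° rotation: the query point maps to (4.114, 6.868) in the un-rotated model frame. The nearest boundary edge runs (0.00, 5.50)→(6.50, 5.50); distance from the point to it = 1.37 mm. The point is not inside any of the regions above, so it lies outside the cross-section (1.37 mm from the nearest boundary).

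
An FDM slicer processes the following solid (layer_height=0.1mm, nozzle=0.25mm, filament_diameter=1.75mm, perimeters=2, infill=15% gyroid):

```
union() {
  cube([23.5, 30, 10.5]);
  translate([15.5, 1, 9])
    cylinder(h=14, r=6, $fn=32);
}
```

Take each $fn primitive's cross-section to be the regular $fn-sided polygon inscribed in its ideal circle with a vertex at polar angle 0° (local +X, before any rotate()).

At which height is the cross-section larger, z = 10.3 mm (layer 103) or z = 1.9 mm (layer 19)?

layer 103 (z = 10.3 mm)

Layer 103 (z = 10.3): the 23.5×30 cube contributes its full rectangle (area 705.00 mm²); the r=6 cylinder at (15.5, 1) gives a regular 32-gon of circumradius 6 (constant along its height) (area = (32/2)·6.000²·sin(360°/32) = 112.37 mm²); Combining (union): the regions partially overlap — summed areas 817.37 mm² minus the doubly-counted overlap 68.09 mm² gives 749.28 mm² — area = 749.28 mm². So its area = 749.28 mm². Layer 19 (z = 1.9): the cube (footprint 23.5×30) is included at this height (area 705.00 mm²); the cylinder at (15.5, 1) is not intersected at this z (z outside [9, 23]); Taking the union: only the 23.5×30 cube is present, so the union is just that shape — area = 705.00 mm². So its area = 705.00 mm². Layer 103 is larger (749.28 vs 705.00 mm²).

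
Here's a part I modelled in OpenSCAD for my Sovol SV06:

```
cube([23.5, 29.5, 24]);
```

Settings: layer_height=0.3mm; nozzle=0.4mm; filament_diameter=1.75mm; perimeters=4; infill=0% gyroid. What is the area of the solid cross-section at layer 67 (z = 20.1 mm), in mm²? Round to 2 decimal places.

693.25 mm²

At z = 20.1 mm: the cube (footprint 23.5×29.5) is included at this height (area 693.25 mm²). Overall, the cross-section is a single solid region. Net area = 693.25 mm².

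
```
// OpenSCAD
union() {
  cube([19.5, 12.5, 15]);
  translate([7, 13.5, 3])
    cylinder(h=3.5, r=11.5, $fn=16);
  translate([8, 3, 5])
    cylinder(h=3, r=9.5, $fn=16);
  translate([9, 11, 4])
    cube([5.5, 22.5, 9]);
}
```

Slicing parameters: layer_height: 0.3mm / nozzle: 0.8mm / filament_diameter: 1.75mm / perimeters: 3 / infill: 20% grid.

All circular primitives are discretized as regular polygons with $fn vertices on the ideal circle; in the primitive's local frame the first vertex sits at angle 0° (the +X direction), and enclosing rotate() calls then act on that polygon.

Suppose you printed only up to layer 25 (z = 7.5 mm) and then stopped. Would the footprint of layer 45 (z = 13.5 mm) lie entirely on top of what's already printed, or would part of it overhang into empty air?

Compare the two slices. At z = 7.5: the 19.5×12.5 cube contributes its full rectangle (area 243.75 mm²); the cylinder at (7, 13.5) is absent (z outside [3, 6.5]); the r=9.5 cylinder at (8, 3) gives a regular 16-gon of circumradius 9.5 (constant along its height) (area = (16/2)·9.500²·sin(360°/16) = 276.30 mm²); the 5.5×22.5 cube at (9, 11) contributes its full rectangle (area 123.75 mm²); Combining (union): the regions partially overlap — summed areas 643.80 mm² minus the doubly-counted overlap 193.41 mm² gives 450.38 mm² — area = 450.38 mm². At z = 13.5: the cube (footprint 19.5×12.5) is included at this height (area 243.75 mm²); the cylinder at (7, 13.5) is not intersected at this z (z outside [3, 6.5]); the cylinder at (8, 3) is not intersected at this z (z outside [5, 8]); the cube at (9, 11) does not reach this height (z outside [4, 13]); Taking the union: only the 19.5×12.5 cube is present, so the union is just that shape — area = 243.75 mm². Checking containment: the cross-section at z = 13.5 is a subset of the cross-section at z = 7.5.

entirely on top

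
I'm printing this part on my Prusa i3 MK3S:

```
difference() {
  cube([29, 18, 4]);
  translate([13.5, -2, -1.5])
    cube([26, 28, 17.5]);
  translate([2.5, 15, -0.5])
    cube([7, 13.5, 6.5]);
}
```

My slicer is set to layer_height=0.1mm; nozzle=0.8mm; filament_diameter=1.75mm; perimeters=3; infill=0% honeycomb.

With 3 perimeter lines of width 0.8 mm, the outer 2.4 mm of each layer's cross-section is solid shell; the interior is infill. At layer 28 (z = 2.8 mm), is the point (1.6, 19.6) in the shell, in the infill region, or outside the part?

At z = 2.8 mm: the 29×18 cube contributes its full rectangle; the 26×28 cube at (13.5, -2) contributes its full rectangle; the cube at (2.5, 15) (footprint 7×13.5) is included at this height; Taking the first minus the rest: starting from the 29×18 cube, the 26×28 cube at (13.5, -2) partially overlaps it — only the 279.00 mm² overlap (of its 728.00 mm²) is removed, clipping the outline; the 7×13.5 cube at (2.5, 15) partially overlaps it — only the 21.00 mm² overlap (of its 94.50 mm²) is removed, clipping the outline — 1 connected region. Overall, the cross-section is a single solid region. The nearest boundary edge runs (0.00, 18.00)→(2.50, 18.00); distance from the point to it = 1.60 mm. The point is not inside any of the regions above, so it lies outside the cross-section (1.60 mm from the nearest boundary).

outside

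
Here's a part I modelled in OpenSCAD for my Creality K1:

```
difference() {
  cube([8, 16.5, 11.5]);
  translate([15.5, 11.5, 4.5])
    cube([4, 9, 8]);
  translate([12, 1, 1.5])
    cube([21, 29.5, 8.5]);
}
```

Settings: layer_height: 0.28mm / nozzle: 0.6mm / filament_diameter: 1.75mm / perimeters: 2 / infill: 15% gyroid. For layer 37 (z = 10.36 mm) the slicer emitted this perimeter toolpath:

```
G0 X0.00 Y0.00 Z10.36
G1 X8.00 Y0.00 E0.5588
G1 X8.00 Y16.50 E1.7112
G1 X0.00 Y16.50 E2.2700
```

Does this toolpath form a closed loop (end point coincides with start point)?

Start point (G0): (0.00, 0.00). End point (last G1): the path does not return to the start — open.

no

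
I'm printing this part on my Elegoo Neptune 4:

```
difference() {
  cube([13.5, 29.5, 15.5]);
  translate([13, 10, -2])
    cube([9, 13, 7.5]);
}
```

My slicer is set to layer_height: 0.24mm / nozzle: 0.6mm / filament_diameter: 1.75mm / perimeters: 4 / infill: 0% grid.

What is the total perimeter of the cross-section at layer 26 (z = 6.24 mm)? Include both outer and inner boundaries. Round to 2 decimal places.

At z = 6.24 mm: the 13.5×29.5 cube contributes its full rectangle (perimeter 86.00 mm); the cube at (13, 10) is absent (z outside [-2, 5.5]); After the difference (first − rest): none of the subtracted shapes is present at this height, so the 13.5×29.5 cube is unchanged — boundary = 86.00 mm. Overall, the cross-section is a single solid region. Total boundary length (outer) = 86.00 mm.

86.00 mm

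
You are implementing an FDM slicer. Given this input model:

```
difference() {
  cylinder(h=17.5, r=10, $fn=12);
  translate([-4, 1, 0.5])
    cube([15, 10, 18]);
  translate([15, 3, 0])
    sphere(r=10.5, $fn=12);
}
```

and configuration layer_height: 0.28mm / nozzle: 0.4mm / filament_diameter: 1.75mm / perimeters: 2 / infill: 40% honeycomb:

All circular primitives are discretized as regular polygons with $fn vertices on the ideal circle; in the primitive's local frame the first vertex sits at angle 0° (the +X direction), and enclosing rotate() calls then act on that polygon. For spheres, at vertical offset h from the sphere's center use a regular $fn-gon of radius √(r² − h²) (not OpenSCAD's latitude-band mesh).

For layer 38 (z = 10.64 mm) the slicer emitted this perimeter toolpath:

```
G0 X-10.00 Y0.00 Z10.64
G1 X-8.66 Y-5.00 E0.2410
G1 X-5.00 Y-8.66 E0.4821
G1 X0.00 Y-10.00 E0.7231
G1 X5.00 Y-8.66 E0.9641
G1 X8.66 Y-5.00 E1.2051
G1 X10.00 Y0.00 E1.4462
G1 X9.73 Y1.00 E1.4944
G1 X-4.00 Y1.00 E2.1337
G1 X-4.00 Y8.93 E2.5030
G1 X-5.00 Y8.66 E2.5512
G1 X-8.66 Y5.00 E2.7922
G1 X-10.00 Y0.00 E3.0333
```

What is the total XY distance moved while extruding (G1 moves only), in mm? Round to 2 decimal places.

Sum the Euclidean lengths of each G1 segment: total = 65.14 mm.

65.14 mm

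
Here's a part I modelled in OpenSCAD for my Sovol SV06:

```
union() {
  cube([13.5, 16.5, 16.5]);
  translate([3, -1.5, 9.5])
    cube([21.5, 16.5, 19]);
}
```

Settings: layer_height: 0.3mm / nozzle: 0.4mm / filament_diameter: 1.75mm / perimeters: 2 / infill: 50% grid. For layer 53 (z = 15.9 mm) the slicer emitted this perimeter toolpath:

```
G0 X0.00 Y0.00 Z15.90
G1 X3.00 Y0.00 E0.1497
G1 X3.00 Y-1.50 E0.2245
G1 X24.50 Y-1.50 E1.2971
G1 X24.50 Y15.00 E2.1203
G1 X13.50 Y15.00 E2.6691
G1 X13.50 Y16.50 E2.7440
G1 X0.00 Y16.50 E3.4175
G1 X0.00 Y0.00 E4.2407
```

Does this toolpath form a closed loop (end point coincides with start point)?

yes

Start point (G0): (0.00, 0.00). End point (last G1): the path returns to the start — closed.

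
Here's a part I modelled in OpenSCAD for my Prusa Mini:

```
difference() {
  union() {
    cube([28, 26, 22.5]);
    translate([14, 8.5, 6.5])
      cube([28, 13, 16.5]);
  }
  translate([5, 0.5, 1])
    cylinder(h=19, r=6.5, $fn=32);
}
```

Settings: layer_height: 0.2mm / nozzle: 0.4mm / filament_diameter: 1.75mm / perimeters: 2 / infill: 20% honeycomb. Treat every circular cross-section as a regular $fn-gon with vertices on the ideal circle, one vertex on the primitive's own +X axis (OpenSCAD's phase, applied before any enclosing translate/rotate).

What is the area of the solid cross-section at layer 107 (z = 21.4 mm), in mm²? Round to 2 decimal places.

At z = 21.4 mm: the cube (footprint 28×26) is included at this height (area 728.00 mm²); the cube at (14, 8.5) (footprint 28×13) is included at this height (area 364.00 mm²); Merging all regions: the regions partially overlap — summed areas 1092.00 mm² minus the doubly-counted overlap 182.00 mm² gives 910.00 mm² — area = 910.00 mm²; the cylinder at (5, 0.5) is absent (z outside [1, 20]); After the difference (first − rest): none of the subtracted shapes is present at this height, so that combined region is unchanged — area = 910.00 mm². Overall, the cross-section is a single solid region. Net area = 910.00 mm².

910.00 mm²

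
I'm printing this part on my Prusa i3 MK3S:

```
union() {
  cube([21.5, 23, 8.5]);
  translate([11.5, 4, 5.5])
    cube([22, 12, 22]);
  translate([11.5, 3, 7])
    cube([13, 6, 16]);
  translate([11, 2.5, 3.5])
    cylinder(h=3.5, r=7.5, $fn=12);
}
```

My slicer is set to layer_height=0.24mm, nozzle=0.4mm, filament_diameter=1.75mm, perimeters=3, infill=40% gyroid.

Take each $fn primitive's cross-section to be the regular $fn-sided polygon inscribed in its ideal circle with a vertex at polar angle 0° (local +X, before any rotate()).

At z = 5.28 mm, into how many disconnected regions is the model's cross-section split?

1

At z = 5.28 mm: the 21.5×23 cube contributes its full rectangle; the cube at (11.5, 4) does not reach this height (z outside [5.5, 27.5]); the cube at (11.5, 3) does not reach this height (z outside [7, 23]); the r=7.5 cylinder at (11, 2.5) contributes a regular 12-gon of circumradius 7.5; Merging all regions: the regions partially overlap (shared area 120.20 mm²), so overlapping operands fuse into one piece — 1 connected region. The result has 1 disconnected region.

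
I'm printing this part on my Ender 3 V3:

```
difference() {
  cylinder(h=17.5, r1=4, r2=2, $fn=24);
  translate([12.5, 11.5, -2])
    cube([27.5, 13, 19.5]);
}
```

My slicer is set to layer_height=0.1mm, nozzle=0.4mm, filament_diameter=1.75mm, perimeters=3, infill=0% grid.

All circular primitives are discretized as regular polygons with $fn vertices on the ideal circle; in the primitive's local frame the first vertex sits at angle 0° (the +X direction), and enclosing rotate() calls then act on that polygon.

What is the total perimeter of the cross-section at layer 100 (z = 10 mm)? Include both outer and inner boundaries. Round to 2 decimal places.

At z = 10 mm: the cone contributes a regular 24-gon of circumradius 2.857 (interpolated between r1=4 and r2=2 at t=0.571) (perimeter = 2·24·2.857·sin(180°/24) = 17.90 mm); the 27.5×13 cube at (12.5, 11.5) contributes its full rectangle (perimeter 81.00 mm); After the difference (first − rest): starting from the cone, the 27.5×13 cube at (12.5, 11.5) misses the remaining region (no effect) — boundary = 17.90 mm. Overall, the cross-section is a single solid region. Total boundary length (outer) = 17.90 mm.

17.90 mm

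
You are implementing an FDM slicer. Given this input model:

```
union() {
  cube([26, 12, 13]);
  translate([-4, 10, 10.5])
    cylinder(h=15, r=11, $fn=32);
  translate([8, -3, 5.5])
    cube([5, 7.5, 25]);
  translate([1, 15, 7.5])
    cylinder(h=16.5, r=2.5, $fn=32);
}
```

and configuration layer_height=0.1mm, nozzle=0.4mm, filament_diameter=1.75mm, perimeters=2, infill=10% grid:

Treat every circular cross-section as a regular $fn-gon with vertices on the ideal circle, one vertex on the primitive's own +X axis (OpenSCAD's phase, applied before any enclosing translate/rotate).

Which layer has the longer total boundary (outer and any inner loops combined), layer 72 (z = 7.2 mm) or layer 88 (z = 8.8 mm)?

Layer 72 (z = 7.2): the cube (footprint 26×12) is included at this height (perimeter 76.00 mm); the cylinder at (-4, 10) does not reach this height (z outside [10.5, 25.5]); the 5×7.5 cube at (8, -3) contributes its full rectangle (perimeter 25.00 mm); the cylinder at (1, 15) is absent (z outside [7.5, 24]); Taking the union: the regions partially overlap (shared area 22.50 mm²), so the edge portions inside another operand are dropped and the merged outline is re-measured after clipping — boundary = 82.00 mm. So its perimeter = 82.00 mm. Layer 88 (z = 8.8): the cube (footprint 26×12) is included at this height (perimeter 76.00 mm); the cylinder at (-4, 10) is not intersected at this z (z outside [10.5, 25.5]); the cube at (8, -3) (footprint 5×7.5) is included at this height (perimeter 25.00 mm); the r=2.5 cylinder at (1, 15) contributes a regular 32-gon of circumradius 2.5 (perimeter = 2·32·2.500·sin(180°/32) = 15.68 mm); Taking the union: the regions partially overlap (shared area 22.50 mm²), so the edge portions inside another operand are dropped and the merged outline is re-measured after clipping — boundary = 97.68 mm. So its perimeter = 97.68 mm. Layer 88 is larger (97.68 vs 82.00 mm).

layer 88 (z = 8.8 mm)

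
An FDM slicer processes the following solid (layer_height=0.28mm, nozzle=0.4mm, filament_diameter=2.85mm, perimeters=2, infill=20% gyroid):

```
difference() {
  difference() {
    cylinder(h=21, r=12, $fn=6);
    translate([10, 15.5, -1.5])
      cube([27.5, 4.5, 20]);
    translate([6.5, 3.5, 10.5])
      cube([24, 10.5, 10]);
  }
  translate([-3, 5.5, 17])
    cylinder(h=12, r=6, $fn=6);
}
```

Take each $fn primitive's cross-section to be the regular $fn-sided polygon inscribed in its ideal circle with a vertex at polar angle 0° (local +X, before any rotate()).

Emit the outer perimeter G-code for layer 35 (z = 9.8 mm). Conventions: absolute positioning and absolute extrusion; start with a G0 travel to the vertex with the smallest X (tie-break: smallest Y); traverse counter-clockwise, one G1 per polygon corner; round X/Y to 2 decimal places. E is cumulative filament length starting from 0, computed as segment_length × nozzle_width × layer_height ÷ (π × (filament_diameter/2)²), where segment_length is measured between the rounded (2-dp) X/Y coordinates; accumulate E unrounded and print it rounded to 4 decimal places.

At z = 9.8 mm: the cylinder: section is a regular 6-gon, circumradius r=12; the cube at (10, 15.5) is present — its section is the full 27.5×4.5 rectangle; the cube at (6.5, 3.5) is not intersected at this z (z outside [10.5, 20.5]); After the difference (first − rest): starting from the r=12 cylinder, the 27.5×4.5 cube at (10, 15.5) misses the remaining region (no effect) — 1 connected region; the cylinder at (-3, 5.5) is absent (z outside [17, 29]); Taking the first minus the rest: none of the subtracted shapes is present at this height, so the result so far is unchanged — 1 connected region. The outline is a single polygon with 6 vertices. Extrusion per mm of travel: 0.4 × 0.28 / (π × 1.425²) = 0.017557. Accumulating E over each segment gives final E = 1.2639.

G0 X-12.00 Y0.00 Z9.80
G1 X-6.00 Y-10.39 E0.2106
G1 X6.00 Y-10.39 E0.4213
G1 X12.00 Y0.00 E0.6320
G1 X6.00 Y10.39 E0.8426
G1 X-6.00 Y10.39 E1.0533
G1 X-12.00 Y0.00 E1.2639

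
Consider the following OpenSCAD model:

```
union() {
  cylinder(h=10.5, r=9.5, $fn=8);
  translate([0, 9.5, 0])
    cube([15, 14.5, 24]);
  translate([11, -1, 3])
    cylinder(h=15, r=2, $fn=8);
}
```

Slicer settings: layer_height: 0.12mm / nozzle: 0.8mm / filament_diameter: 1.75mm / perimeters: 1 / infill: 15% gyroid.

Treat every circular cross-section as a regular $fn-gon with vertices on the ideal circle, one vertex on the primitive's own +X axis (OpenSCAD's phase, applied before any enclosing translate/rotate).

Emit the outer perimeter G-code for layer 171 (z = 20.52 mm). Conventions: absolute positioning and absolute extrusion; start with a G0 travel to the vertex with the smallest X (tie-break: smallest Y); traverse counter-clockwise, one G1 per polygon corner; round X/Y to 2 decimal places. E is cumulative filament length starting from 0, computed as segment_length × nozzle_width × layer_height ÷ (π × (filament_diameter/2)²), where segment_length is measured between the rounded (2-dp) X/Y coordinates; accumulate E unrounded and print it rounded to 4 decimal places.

G0 X0.00 Y9.50 Z20.52
G1 X15.00 Y9.50 E0.5987
G1 X15.00 Y24.00 E1.1774
G1 X0.00 Y24.00 E1.7761
G1 X0.00 Y9.50 E2.3548

At z = 20.52 mm: the cylinder is absent (z outside [0, 10.5]); the cube at (0, 9.5) (footprint 15×14.5) is included at this height; the cylinder at (11, -1) is absent (z outside [3, 18]); Combining (union): only the 15×14.5 cube at (0, 9.5) is present, so the union is just that shape — 1 connected region. The outline is a single polygon with 4 vertices. Extrusion per mm of travel: 0.8 × 0.12 / (π × 0.875²) = 0.039912. Accumulating E over each segment gives final E = 2.3548.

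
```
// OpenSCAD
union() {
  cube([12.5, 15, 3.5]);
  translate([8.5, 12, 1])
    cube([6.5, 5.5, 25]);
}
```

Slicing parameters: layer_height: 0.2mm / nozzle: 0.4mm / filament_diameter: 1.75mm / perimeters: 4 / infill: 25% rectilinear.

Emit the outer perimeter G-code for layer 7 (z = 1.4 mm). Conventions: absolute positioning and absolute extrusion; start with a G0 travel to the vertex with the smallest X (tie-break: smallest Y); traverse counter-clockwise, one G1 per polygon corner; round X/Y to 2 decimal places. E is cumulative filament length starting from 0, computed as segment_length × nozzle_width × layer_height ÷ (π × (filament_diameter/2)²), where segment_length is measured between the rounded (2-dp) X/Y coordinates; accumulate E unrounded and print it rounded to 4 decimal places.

At z = 1.4 mm: the 12.5×15 cube contributes its full rectangle; the cube at (8.5, 12) (footprint 6.5×5.5) is included at this height; Taking the union: the regions partially overlap (shared area 12.00 mm²), so overlapping operands fuse into one piece — 1 connected region. The outline is a single polygon with 8 vertices. Extrusion per mm of travel: 0.4 × 0.2 / (π × 0.875²) = 0.033260. Accumulating E over each segment gives final E = 2.1619.

G0 X0.00 Y0.00 Z1.40
G1 X12.50 Y0.00 E0.4158
G1 X12.50 Y12.00 E0.8149
G1 X15.00 Y12.00 E0.8980
G1 X15.00 Y17.50 E1.0810
G1 X8.50 Y17.50 E1.2971
G1 X8.50 Y15.00 E1.3803
G1 X0.00 Y15.00 E1.6630
G1 X0.00 Y0.00 E2.1619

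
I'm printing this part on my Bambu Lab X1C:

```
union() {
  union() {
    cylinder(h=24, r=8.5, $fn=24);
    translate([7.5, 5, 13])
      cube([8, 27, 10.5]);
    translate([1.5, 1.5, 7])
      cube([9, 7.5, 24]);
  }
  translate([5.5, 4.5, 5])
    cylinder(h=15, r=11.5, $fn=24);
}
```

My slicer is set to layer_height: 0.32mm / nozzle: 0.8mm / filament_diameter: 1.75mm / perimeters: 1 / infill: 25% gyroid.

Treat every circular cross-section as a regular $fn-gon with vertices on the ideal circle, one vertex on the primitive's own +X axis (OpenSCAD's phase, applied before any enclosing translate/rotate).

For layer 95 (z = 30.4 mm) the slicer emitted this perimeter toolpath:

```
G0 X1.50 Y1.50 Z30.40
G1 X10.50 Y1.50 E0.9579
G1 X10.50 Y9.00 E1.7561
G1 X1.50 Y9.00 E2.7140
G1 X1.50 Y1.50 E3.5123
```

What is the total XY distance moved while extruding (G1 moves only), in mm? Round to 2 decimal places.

Sum the Euclidean lengths of each G1 segment: total = 33.00 mm.

33.00 mm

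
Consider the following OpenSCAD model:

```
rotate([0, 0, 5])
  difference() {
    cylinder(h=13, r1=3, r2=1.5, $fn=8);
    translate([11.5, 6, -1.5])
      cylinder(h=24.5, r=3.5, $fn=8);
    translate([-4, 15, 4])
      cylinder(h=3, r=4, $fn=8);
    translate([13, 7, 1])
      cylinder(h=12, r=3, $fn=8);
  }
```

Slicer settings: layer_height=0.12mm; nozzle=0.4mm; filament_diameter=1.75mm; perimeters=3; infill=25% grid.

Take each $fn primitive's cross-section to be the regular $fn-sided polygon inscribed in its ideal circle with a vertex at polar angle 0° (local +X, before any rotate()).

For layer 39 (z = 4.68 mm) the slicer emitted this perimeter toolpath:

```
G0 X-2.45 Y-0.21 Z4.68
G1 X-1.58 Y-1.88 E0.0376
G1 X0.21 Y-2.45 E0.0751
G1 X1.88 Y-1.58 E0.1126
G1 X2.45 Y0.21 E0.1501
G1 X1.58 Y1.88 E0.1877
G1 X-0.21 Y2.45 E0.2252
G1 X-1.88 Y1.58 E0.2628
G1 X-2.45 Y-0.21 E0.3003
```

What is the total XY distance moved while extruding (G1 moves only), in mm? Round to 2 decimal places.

Sum the Euclidean lengths of each G1 segment: total = 15.05 mm.

15.05 mm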